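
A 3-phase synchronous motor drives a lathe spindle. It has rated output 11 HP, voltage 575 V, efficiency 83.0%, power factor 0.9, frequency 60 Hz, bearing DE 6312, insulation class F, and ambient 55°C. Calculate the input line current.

11 A

P_out = 11 × 746 = 8206 W
P_in = P_out / η = 8206 / 0.830 = 9887 W
I_L = P_in / (√3·V_L·cosφ) = 9887 / (1.732 × 575 × 0.9) = 11 A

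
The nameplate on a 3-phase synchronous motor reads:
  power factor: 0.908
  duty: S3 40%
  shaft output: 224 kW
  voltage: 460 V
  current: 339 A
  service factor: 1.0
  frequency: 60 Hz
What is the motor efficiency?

91.3 %

P_out = 224 kW = 224000 W
P_in = √3·V_L·I_L·cosφ = 1.732 × 460 × 339 × 0.908 = 245240 W
η = P_out / P_in = 224000 / 245240 = 0.913 = 91.3%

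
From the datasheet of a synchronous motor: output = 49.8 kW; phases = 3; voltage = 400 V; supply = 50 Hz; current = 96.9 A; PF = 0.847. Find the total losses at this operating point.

P_in = √3·V·I·cosφ = 1.732×400×96.9×0.847 = 56861 W
P_out = 49800 W
Losses = P_in − P_out = 56861 − 49800 = 7061 W

7060 W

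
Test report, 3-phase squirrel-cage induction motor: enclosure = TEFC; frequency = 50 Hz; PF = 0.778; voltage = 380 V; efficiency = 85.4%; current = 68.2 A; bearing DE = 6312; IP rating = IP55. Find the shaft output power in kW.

P_in = √3·V·I·cosφ = 1.732 × 380 × 68.2 × 0.778 = 34922 W
P_out = η·P_in = 0.854 × 34922 = 29823 W

29.8 kW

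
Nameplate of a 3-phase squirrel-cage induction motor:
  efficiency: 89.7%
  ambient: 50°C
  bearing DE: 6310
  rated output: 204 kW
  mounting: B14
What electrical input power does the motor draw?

227 kW

P_out = 204000 W
P_in = P_out/η = 204000/0.897 = 227425 W = 227 kW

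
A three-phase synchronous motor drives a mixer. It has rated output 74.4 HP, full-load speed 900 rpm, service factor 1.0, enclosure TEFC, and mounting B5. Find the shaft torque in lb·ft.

434 lb·ft

P_out = 74.4 × 746 = 55502 W
ω = 2π × 900/60 = 94.25 rad/s
τ = P_out/ω = 55502/94.25 = 588.9 N·m
In lb·ft: 588.9/1.356 = 434 lb·ft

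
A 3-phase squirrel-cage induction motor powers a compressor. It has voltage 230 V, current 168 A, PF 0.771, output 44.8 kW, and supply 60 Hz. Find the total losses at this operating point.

P_in = √3·V·I·cosφ = 1.732×230×168×0.771 = 51599 W
P_out = 44800 W
Losses = P_in − P_out = 51599 − 44800 = 6799 W

6800 W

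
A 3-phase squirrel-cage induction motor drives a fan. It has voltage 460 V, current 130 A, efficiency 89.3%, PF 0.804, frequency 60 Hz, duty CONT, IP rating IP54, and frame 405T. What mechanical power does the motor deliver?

P_in = √3·V·I·cosφ = 1.732 × 460 × 130 × 0.804 = 83273 W
P_out = η·P_in = 0.893 × 83273 = 74363 W

74.4 kW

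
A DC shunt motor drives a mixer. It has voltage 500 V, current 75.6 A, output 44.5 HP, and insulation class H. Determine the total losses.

4.6 kW

P_in = V·I = 500×75.6 = 37800 W
P_out = 44.5×746 = 33197 W
Losses = P_in − P_out = 37800 − 33197 = 4603 W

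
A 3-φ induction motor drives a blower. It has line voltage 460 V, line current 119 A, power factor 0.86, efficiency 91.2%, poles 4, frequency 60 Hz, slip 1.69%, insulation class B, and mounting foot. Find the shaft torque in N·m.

401 N·m

P_in = √3·V·I·cosφ = 1.732 × 460 × 119 × 0.86 = 81536 W
P_out = η·P_in = 0.912 × 81536 = 74361 W
n_s = 120×60/4 = 1800 rpm; n = 1800×(1−0.0169) = 1770 rpm
ω = 2π×1770/60 = 185.4 rad/s
τ = P_out/ω = 74361/185.4 = 401 N·m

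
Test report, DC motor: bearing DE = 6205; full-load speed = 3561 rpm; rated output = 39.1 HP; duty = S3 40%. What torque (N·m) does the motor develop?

P_out = 39.1 × 746 = 29169 W
ω = 2π × 3561/60 = 372.9 rad/s
τ = P_out/ω = 29169/372.9 = 78.2 N·m

78.2 N·m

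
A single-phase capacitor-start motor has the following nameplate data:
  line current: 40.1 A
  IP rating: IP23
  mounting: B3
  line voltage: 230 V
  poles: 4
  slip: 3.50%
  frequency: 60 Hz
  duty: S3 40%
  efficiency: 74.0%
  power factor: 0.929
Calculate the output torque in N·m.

P_in = V·I·cosφ = 230 × 40.1 × 0.929 = 8568 W
P_out = η·P_in = 0.74 × 8568 = 6340 W
n_s = 120×60/4 = 1800 rpm; n = 1800×(1−0.035) = 1737 rpm
ω = 2π×1737/60 = 181.9 rad/s
τ = P_out/ω = 6340/181.9 = 34.9 N·m

34.9 N·m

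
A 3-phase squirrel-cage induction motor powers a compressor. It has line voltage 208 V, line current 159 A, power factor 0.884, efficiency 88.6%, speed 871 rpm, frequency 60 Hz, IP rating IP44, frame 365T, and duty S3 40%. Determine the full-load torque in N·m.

492 N·m

P_in = √3·V·I·cosφ = 1.732 × 208 × 159 × 0.884 = 50636 W
P_out = η·P_in = 0.886 × 50636 = 44863 W
n = 871 rpm
ω = 2π×871/60 = 91.21 rad/s
τ = P_out/ω = 44863/91.21 = 492 N·m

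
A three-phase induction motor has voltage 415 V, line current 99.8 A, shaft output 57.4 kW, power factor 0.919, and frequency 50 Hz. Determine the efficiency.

P_out = 57.4 kW = 57400 W
P_in = √3·V_L·I_L·cosφ = 1.732 × 415 × 99.8 × 0.919 = 65924 W
η = P_out / P_in = 57400 / 65924 = 0.871 = 87.1%

87.1 %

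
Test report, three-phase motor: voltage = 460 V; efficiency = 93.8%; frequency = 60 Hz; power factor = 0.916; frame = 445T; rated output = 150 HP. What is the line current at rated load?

163 A

P_out = 150 × 746 = 111900 W
P_in = P_out / η = 111900 / 0.938 = 119296 W
I_L = P_in / (√3·V_L·cosφ) = 119296 / (1.732 × 460 × 0.916) = 163 A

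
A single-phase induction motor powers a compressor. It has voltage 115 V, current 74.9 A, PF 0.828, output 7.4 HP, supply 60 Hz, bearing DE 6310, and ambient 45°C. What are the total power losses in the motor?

P_in = V·I·cosφ = 115×74.9×0.828 = 7132 W
P_out = 7.4×746 = 5520 W
Losses = P_in − P_out = 7132 − 5520 = 1612 W

1.61 kW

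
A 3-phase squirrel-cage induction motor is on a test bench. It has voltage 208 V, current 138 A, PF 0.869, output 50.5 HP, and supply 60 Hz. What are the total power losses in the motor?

P_in = √3·V·I·cosφ = 1.732×208×138×0.869 = 43203 W
P_out = 50.5×746 = 37673 W
Losses = P_in − P_out = 43203 − 37673 = 5530 W

5530 W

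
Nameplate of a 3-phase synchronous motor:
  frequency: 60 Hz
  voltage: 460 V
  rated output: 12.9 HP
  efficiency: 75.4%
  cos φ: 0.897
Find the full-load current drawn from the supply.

P_out = 12.9 × 746 = 9623 W
P_in = P_out / η = 9623 / 0.754 = 12763 W
I_L = P_in / (√3·V_L·cosφ) = 12763 / (1.732 × 460 × 0.897) = 17.9 A

17.9 A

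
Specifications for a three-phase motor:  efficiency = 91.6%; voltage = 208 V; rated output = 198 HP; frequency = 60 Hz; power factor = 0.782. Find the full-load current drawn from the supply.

572 A

P_out = 198 × 746 = 147708 W
P_in = P_out / η = 147708 / 0.916 = 161253 W
I_L = P_in / (√3·V_L·cosφ) = 161253 / (1.732 × 208 × 0.782) = 572 A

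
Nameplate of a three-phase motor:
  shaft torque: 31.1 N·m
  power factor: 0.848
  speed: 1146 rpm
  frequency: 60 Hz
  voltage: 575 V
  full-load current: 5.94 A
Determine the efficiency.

ω = 2π × 1146/60 = 120 rad/s; P_out = τω = 31.1 × 120 = 3732 W
P_in = √3·V_L·I_L·cosφ = 1.732 × 575 × 5.94 × 0.848 = 5016 W
η = P_out / P_in = 3732 / 5016 = 0.744 = 74.4%

74.4 %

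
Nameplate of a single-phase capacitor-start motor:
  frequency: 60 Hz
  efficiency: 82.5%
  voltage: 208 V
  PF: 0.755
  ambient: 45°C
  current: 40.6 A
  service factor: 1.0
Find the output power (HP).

7.05 HP

P_in = V·I·cosφ = 208 × 40.6 × 0.755 = 6376 W
P_out = η·P_in = 0.825 × 6376 = 5260 W
= 5260/746 = 7.05 HP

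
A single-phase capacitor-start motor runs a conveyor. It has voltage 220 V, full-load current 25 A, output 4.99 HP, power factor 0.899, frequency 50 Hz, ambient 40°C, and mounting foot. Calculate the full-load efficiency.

75.3 %

P_out = 4.99 × 746 = 3723 W
P_in = V·I·cosφ = 220 × 25 × 0.899 = 4945 W
η = P_out / P_in = 3723 / 4945 = 0.753 = 75.3%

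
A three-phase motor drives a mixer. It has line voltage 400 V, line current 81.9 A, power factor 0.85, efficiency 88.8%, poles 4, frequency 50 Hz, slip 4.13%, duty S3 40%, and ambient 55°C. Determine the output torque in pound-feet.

210 lb·ft

P_in = √3·V·I·cosφ = 1.732 × 400 × 81.9 × 0.85 = 48229 W
P_out = η·P_in = 0.888 × 48229 = 42827 W
n_s = 120×50/4 = 1500 rpm; n = 1500×(1−0.0413) = 1438 rpm
ω = 2π×1438/60 = 150.6 rad/s
τ = P_out/ω = 42827/150.6 = 284.4 N·m
In lb·ft: 284.4/1.356 = 210 lb·ft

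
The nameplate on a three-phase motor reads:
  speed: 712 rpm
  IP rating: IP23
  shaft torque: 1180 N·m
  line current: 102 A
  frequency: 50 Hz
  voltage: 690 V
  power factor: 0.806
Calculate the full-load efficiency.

89.5 %

ω = 2π × 712/60 = 74.56 rad/s; P_out = τω = 1180 × 74.56 = 87981 W
P_in = √3·V_L·I_L·cosφ = 1.732 × 690 × 102 × 0.806 = 98250 W
η = P_out / P_in = 87981 / 98250 = 0.895 = 89.5%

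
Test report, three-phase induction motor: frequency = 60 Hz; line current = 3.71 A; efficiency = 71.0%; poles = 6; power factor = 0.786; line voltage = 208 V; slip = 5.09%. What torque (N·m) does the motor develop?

6.25 N·m

P_in = √3·V·I·cosφ = 1.732 × 208 × 3.71 × 0.786 = 1051 W
P_out = η·P_in = 0.71 × 1051 = 746 W
n_s = 120×60/6 = 1200 rpm; n = 1200×(1−0.0509) = 1139 rpm
ω = 2π×1139/60 = 119.3 rad/s
τ = P_out/ω = 746/119.3 = 6.25 N·m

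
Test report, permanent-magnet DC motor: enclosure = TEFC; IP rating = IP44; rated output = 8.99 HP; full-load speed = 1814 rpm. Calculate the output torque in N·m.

35.3 N·m

P_out = 8.99 × 746 = 6707 W
ω = 2π × 1814/60 = 190 rad/s
τ = P_out/ω = 6707/190 = 35.3 N·m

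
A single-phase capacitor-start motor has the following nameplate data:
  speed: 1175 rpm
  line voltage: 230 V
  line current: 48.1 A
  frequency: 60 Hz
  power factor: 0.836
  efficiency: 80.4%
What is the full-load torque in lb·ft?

P_in = V·I·cosφ = 230 × 48.1 × 0.836 = 9249 W
P_out = η·P_in = 0.804 × 9249 = 7436 W
n = 1175 rpm
ω = 2π×1175/60 = 123 rad/s
τ = P_out/ω = 7436/123 = 60.46 N·m
In lb·ft: 60.46/1.356 = 44.6 lb·ft

44.6 lb·ft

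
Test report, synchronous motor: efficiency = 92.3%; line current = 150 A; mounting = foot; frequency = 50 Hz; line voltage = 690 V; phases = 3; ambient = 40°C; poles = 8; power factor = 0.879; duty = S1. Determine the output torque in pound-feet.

P_in = √3·V·I·cosφ = 1.732 × 690 × 150 × 0.879 = 157571 W
P_out = η·P_in = 0.923 × 157571 = 145438 W
n = n_s = 120×50/8 = 750 rpm (synchronous)
ω = 2π×750/60 = 78.54 rad/s
τ = P_out/ω = 145438/78.54 = 1852 N·m
In lb·ft: 1852/1.356 = 1370 lb·ft

1370 lb·ft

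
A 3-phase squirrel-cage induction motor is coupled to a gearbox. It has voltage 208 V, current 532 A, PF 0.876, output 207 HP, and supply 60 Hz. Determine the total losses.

P_in = √3·V·I·cosφ = 1.732×208×532×0.876 = 167891 W
P_out = 207×746 = 154422 W
Losses = P_in − P_out = 167891 − 154422 = 13469 W

13.5 kW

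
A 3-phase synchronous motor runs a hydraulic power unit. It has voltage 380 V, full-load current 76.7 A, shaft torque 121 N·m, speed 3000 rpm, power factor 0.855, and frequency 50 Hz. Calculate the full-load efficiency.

88.1 %

ω = 2π × 3000/60 = 314.2 rad/s; P_out = τω = 121 × 314.2 = 38018 W
P_in = √3·V_L·I_L·cosφ = 1.732 × 380 × 76.7 × 0.855 = 43161 W
η = P_out / P_in = 38018 / 43161 = 0.881 = 88.1%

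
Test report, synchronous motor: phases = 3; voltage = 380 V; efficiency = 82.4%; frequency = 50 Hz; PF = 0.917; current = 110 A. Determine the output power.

P_in = √3·V·I·cosφ = 1.732 × 380 × 110 × 0.917 = 66389 W
P_out = η·P_in = 0.824 × 66389 = 54705 W

54.7 kW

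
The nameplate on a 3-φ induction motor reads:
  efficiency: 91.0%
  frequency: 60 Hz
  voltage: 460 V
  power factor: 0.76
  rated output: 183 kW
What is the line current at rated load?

332 A

P_out = 183 kW = 183000 W
P_in = P_out / η = 183000 / 0.910 = 201099 W
I_L = P_in / (√3·V_L·cosφ) = 201099 / (1.732 × 460 × 0.76) = 332 A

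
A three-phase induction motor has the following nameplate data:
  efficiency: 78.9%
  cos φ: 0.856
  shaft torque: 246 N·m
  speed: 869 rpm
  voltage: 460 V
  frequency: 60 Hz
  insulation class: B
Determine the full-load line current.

41.6 A

ω = 2π×869/60 = 91 rad/s; P_out = τω = 246 × 91 = 22386 W
P_in = P_out / η = 22386 / 0.789 = 28373 W
I_L = P_in / (√3·V_L·cosφ) = 28373 / (1.732 × 460 × 0.856) = 41.6 A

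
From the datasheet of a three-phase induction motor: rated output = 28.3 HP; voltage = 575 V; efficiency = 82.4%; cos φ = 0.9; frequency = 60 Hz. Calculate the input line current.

P_out = 28.3 × 746 = 21112 W
P_in = P_out / η = 21112 / 0.824 = 25621 W
I_L = P_in / (√3·V_L·cosφ) = 25621 / (1.732 × 575 × 0.9) = 28.6 A

28.6 A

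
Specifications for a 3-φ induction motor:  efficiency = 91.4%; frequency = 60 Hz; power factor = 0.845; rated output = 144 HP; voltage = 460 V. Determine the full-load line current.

175 A

P_out = 144 × 746 = 107424 W
P_in = P_out / η = 107424 / 0.914 = 117532 W
I_L = P_in / (√3·V_L·cosφ) = 117532 / (1.732 × 460 × 0.845) = 175 A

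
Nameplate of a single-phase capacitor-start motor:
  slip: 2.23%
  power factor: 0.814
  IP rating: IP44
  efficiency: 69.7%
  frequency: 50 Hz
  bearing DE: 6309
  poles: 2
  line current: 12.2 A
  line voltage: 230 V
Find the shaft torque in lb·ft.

P_in = V·I·cosφ = 230 × 12.2 × 0.814 = 2284 W
P_out = η·P_in = 0.697 × 2284 = 1592 W
n_s = 120×50/2 = 3000 rpm; n = 3000×(1−0.0223) = 2933 rpm
ω = 2π×2933/60 = 307.1 rad/s
τ = P_out/ω = 1592/307.1 = 5.184 N·m
In lb·ft: 5.184/1.356 = 3.82 lb·ft

3.82 lb·ft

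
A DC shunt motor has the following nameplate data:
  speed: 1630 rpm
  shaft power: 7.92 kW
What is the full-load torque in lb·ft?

34.2 lb·ft

ω = 2π × 1630/60 = 170.7 rad/s
τ = P/ω = 7920/170.7 = 46.4 N·m
In lb·ft: 46.4/1.356 = 34.2 lb·ft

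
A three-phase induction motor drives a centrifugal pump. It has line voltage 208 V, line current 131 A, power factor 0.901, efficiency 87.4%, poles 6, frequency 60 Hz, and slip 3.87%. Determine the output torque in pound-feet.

P_in = √3·V·I·cosφ = 1.732 × 208 × 131 × 0.901 = 42521 W
P_out = η·P_in = 0.874 × 42521 = 37163 W
n_s = 120×60/6 = 1200 rpm; n = 1200×(1−0.0387) = 1154 rpm
ω = 2π×1154/60 = 120.8 rad/s
τ = P_out/ω = 37163/120.8 = 307.6 N·m
In lb·ft: 307.6/1.356 = 227 lb·ft

227 lb·ft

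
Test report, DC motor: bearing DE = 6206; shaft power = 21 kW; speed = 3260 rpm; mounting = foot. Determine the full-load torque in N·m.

ω = 2π × 3260/60 = 341.4 rad/s
τ = P/ω = 21000/341.4 = 61.5 N·m

61.5 N·m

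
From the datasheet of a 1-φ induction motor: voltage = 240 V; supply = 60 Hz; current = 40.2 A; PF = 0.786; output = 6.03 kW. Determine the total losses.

1550 W

P_in = V·I·cosφ = 240×40.2×0.786 = 7583 W
P_out = 6030 W
Losses = P_in − P_out = 7583 − 6030 = 1553 W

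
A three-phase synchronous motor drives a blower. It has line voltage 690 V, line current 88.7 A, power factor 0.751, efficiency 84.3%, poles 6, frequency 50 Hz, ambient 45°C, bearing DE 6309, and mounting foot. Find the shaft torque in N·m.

641 N·m

P_in = √3·V·I·cosφ = 1.732 × 690 × 88.7 × 0.751 = 79609 W
P_out = η·P_in = 0.843 × 79609 = 67110 W
n = n_s = 120×50/6 = 1000 rpm (synchronous)
ω = 2π×1000/60 = 104.7 rad/s
τ = P_out/ω = 67110/104.7 = 641 N·m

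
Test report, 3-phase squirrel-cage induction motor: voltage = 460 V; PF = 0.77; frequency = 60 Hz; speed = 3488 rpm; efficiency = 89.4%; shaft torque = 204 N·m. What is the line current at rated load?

136 A

ω = 2π×3488/60 = 365.3 rad/s; P_out = τω = 204 × 365.3 = 74521 W
P_in = P_out / η = 74521 / 0.894 = 83357 W
I_L = P_in / (√3·V_L·cosφ) = 83357 / (1.732 × 460 × 0.77) = 136 A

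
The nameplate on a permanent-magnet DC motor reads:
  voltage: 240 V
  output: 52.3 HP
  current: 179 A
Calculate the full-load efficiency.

P_out = 52.3 × 746 = 39016 W
P_in = V·I = 240 × 179 = 42960 W
η = P_out / P_in = 39016 / 42960 = 0.908 = 90.8%

90.8 %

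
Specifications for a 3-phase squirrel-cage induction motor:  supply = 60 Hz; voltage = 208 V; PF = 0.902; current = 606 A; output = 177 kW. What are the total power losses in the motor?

19.9 kW

P_in = √3·V·I·cosφ = 1.732×208×606×0.902 = 196920 W
P_out = 177000 W
Losses = P_in − P_out = 196920 − 177000 = 19920 W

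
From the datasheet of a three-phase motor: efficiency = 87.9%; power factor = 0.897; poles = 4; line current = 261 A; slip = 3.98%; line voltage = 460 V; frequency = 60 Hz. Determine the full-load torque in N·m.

P_in = √3·V·I·cosφ = 1.732 × 460 × 261 × 0.897 = 186526 W
P_out = η·P_in = 0.879 × 186526 = 163956 W
n_s = 120×60/4 = 1800 rpm; n = 1800×(1−0.0398) = 1728 rpm
ω = 2π×1728/60 = 181 rad/s
τ = P_out/ω = 163956/181 = 906 N·m

906 N·m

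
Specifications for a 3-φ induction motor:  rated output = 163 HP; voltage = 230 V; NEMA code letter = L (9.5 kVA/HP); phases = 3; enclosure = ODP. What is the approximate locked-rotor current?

S_LR = 9.5 × 163 = 1548.5 kVA
I_LR = S_LR/(√3·V_L) = 1548500/(1.732×230) = 3890 A

3890 A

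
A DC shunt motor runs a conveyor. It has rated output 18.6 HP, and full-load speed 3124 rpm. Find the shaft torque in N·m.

42.4 N·m

P_out = 18.6 × 746 = 13876 W
ω = 2π × 3124/60 = 327.1 rad/s
τ = P_out/ω = 13876/327.1 = 42.4 N·m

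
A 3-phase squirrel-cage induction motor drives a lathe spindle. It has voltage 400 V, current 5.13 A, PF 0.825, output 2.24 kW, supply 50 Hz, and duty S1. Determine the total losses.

692 W

P_in = √3·V·I·cosφ = 1.732×400×5.13×0.825 = 2932 W
P_out = 2240 W
Losses = P_in − P_out = 2932 − 2240 = 692 W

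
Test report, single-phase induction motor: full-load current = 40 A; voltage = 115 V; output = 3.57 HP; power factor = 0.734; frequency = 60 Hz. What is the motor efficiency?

78.9 %

P_out = 3.57 × 746 = 2663 W
P_in = V·I·cosφ = 115 × 40 × 0.734 = 3376 W
η = P_out / P_in = 2663 / 3376 = 0.789 = 78.9%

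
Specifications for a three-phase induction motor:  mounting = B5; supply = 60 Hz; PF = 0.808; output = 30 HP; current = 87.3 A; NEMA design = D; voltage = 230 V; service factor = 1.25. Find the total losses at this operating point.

5.72 kW

P_in = √3·V·I·cosφ = 1.732×230×87.3×0.808 = 28100 W
P_out = 30×746 = 22380 W
Losses = P_in − P_out = 28100 − 22380 = 5720 W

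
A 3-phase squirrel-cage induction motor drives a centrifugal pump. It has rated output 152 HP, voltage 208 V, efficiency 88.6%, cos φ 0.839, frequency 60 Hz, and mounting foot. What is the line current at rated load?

P_out = 152 × 746 = 113392 W
P_in = P_out / η = 113392 / 0.886 = 127982 W
I_L = P_in / (√3·V_L·cosφ) = 127982 / (1.732 × 208 × 0.839) = 423 A

423 A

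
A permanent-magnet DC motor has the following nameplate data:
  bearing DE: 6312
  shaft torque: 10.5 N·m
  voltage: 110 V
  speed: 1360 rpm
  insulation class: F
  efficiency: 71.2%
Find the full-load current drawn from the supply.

ω = 2π×1360/60 = 142.4 rad/s; P_out = τω = 10.5 × 142.4 = 1495 W
P_in = P_out / η = 1495 / 0.712 = 2100 W
I = P_in / V = 2100 / 110 = 19.1 A

19.1 A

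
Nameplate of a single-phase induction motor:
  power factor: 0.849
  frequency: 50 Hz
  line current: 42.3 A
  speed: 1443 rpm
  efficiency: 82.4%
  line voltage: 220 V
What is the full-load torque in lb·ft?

P_in = V·I·cosφ = 220 × 42.3 × 0.849 = 7901 W
P_out = η·P_in = 0.824 × 7901 = 6510 W
n = 1443 rpm
ω = 2π×1443/60 = 151.1 rad/s
τ = P_out/ω = 6510/151.1 = 43.08 N·m
In lb·ft: 43.08/1.356 = 31.8 lb·ft

31.8 lb·ft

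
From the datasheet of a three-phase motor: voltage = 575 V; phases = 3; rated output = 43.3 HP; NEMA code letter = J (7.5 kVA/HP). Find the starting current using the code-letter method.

S_LR = 7.5 × 43.3 = 324.75 kVA
I_LR = S_LR/(√3·V_L) = 324750/(1.732×575) = 326 A

326 A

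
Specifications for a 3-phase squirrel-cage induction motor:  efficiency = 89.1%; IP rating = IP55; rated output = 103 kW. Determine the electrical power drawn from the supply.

P_out = 103000 W
P_in = P_out/η = 103000/0.891 = 115600 W = 116 kW

116 kW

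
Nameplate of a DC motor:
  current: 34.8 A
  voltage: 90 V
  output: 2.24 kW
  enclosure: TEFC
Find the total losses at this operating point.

892 W

P_in = V·I = 90×34.8 = 3132 W
P_out = 2240 W
Losses = P_in − P_out = 3132 − 2240 = 892 W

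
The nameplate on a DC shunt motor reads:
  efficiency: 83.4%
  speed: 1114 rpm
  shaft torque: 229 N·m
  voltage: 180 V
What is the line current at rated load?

178 A

ω = 2π×1114/60 = 116.7 rad/s; P_out = τω = 229 × 116.7 = 26724 W
P_in = P_out / η = 26724 / 0.834 = 32043 W
I = P_in / V = 32043 / 180 = 178 A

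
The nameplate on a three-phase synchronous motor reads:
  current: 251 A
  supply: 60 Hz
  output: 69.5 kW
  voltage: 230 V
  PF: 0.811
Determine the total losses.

11600 W

P_in = √3·V·I·cosφ = 1.732×230×251×0.811 = 81091 W
P_out = 69500 W
Losses = P_in − P_out = 81091 − 69500 = 11591 W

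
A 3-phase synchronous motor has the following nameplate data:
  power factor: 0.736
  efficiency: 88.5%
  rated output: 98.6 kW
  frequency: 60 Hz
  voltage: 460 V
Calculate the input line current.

190 A

P_out = 98.6 kW = 98600 W
P_in = P_out / η = 98600 / 0.885 = 111412 W
I_L = P_in / (√3·V_L·cosφ) = 111412 / (1.732 × 460 × 0.736) = 190 A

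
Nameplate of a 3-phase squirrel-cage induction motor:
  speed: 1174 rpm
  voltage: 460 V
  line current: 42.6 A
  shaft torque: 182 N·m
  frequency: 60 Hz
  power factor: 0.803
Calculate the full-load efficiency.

82.1 %

ω = 2π × 1174/60 = 122.9 rad/s; P_out = τω = 182 × 122.9 = 22368 W
P_in = √3·V_L·I_L·cosφ = 1.732 × 460 × 42.6 × 0.803 = 27254 W
η = P_out / P_in = 22368 / 27254 = 0.821 = 82.1%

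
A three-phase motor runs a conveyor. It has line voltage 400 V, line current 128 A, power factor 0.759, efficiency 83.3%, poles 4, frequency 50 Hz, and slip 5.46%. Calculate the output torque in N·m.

P_in = √3·V·I·cosφ = 1.732 × 400 × 128 × 0.759 = 67307 W
P_out = η·P_in = 0.833 × 67307 = 56067 W
n_s = 120×50/4 = 1500 rpm; n = 1500×(1−0.0546) = 1418 rpm
ω = 2π×1418/60 = 148.5 rad/s
τ = P_out/ω = 56067/148.5 = 378 N·m

378 N·m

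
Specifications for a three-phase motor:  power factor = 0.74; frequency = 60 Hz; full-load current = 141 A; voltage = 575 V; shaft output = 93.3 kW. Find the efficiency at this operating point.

P_out = 93.3 kW = 93300 W
P_in = √3·V_L·I_L·cosφ = 1.732 × 575 × 141 × 0.74 = 103912 W
η = P_out / P_in = 93300 / 103912 = 0.898 = 89.8%

89.8 %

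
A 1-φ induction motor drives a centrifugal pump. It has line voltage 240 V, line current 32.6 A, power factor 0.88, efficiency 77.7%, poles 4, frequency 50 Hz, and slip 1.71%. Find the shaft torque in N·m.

34.7 N·m

P_in = V·I·cosφ = 240 × 32.6 × 0.88 = 6885 W
P_out = η·P_in = 0.777 × 6885 = 5350 W
n_s = 120×50/4 = 1500 rpm; n = 1500×(1−0.0171) = 1474 rpm
ω = 2π×1474/60 = 154.4 rad/s
τ = P_out/ω = 5350/154.4 = 34.7 N·m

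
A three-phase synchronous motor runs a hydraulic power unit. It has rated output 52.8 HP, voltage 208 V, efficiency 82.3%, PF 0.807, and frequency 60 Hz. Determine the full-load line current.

P_out = 52.8 × 746 = 39389 W
P_in = P_out / η = 39389 / 0.823 = 47860 W
I_L = P_in / (√3·V_L·cosφ) = 47860 / (1.732 × 208 × 0.807) = 165 A

165 A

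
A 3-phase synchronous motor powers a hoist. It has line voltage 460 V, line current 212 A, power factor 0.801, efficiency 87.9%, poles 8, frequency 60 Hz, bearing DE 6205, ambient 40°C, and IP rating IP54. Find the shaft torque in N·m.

1260 N·m

P_in = √3·V·I·cosφ = 1.732 × 460 × 212 × 0.801 = 135293 W
P_out = η·P_in = 0.879 × 135293 = 118923 W
n = n_s = 120×60/8 = 900 rpm (synchronous)
ω = 2π×900/60 = 94.25 rad/s
τ = P_out/ω = 118923/94.25 = 1260 N·m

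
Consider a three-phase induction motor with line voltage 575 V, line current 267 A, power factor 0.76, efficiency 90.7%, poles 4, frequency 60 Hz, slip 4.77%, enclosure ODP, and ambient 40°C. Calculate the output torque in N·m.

P_in = √3·V·I·cosφ = 1.732 × 575 × 267 × 0.76 = 202088 W
P_out = η·P_in = 0.907 × 202088 = 183294 W
n_s = 120×60/4 = 1800 rpm; n = 1800×(1−0.0477) = 1714 rpm
ω = 2π×1714/60 = 179.5 rad/s
τ = P_out/ω = 183294/179.5 = 1020 N·m

1020 N·m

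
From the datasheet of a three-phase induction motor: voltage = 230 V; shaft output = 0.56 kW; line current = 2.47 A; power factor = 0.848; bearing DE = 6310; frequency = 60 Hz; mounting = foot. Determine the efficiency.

67.1 %

P_out = 0.56 kW = 560 W
P_in = √3·V_L·I_L·cosφ = 1.732 × 230 × 2.47 × 0.848 = 834 W
η = P_out / P_in = 560 / 834 = 0.671 = 67.1%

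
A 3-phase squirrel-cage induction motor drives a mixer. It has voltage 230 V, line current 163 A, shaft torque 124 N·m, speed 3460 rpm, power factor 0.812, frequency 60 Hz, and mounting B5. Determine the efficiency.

85.2 %

ω = 2π × 3460/60 = 362.3 rad/s; P_out = τω = 124 × 362.3 = 44925 W
P_in = √3·V_L·I_L·cosφ = 1.732 × 230 × 163 × 0.812 = 52725 W
η = P_out / P_in = 44925 / 52725 = 0.852 = 85.2%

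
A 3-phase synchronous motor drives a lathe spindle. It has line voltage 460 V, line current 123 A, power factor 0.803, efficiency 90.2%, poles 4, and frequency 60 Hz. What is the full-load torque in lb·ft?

P_in = √3·V·I·cosφ = 1.732 × 460 × 123 × 0.803 = 78691 W
P_out = η·P_in = 0.902 × 78691 = 70979 W
n = n_s = 120×60/4 = 1800 rpm (synchronous)
ω = 2π×1800/60 = 188.5 rad/s
τ = P_out/ω = 70979/188.5 = 376.5 N·m
In lb·ft: 376.5/1.356 = 278 lb·ft

278 lb·ft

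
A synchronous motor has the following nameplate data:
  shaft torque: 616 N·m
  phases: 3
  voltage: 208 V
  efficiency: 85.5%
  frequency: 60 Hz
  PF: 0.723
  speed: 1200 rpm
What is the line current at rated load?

ω = 2π×1200/60 = 125.7 rad/s; P_out = τω = 616 × 125.7 = 77431 W
P_in = P_out / η = 77431 / 0.855 = 90563 W
I_L = P_in / (√3·V_L·cosφ) = 90563 / (1.732 × 208 × 0.723) = 348 A

348 A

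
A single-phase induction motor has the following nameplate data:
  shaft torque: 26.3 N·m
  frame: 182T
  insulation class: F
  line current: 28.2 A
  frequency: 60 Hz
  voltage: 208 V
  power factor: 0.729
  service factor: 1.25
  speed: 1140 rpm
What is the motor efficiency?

ω = 2π × 1140/60 = 119.4 rad/s; P_out = τω = 26.3 × 119.4 = 3140 W
P_in = V·I·cosφ = 208 × 28.2 × 0.729 = 4276 W
η = P_out / P_in = 3140 / 4276 = 0.734 = 73.4%

73.4 %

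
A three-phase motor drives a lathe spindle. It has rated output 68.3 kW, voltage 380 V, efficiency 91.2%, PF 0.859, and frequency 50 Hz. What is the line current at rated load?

P_out = 68.3 kW = 68300 W
P_in = P_out / η = 68300 / 0.912 = 74890 W
I_L = P_in / (√3·V_L·cosφ) = 74890 / (1.732 × 380 × 0.859) = 132 A

132 A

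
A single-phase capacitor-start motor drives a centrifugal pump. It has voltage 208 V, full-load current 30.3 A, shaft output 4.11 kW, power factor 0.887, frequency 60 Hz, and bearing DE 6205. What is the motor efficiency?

73.5 %

P_out = 4.11 kW = 4110 W
P_in = V·I·cosφ = 208 × 30.3 × 0.887 = 5590 W
η = P_out / P_in = 4110 / 5590 = 0.735 = 73.5%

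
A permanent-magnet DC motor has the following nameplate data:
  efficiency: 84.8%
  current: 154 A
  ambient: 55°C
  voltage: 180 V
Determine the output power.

P_in = V·I = 180 × 154 = 27720 W
P_out = η·P_in = 0.848 × 27720 = 23507 W

23.5 kW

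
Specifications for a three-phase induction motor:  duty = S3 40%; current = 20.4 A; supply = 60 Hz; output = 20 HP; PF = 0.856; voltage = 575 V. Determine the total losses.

P_in = √3·V·I·cosφ = 1.732×575×20.4×0.856 = 17391 W
P_out = 20×746 = 14920 W
Losses = P_in − P_out = 17391 − 14920 = 2471 W

2470 W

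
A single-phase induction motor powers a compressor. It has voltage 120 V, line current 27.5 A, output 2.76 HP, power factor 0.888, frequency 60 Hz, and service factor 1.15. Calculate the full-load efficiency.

P_out = 2.76 × 746 = 2059 W
P_in = V·I·cosφ = 120 × 27.5 × 0.888 = 2930 W
η = P_out / P_in = 2059 / 2930 = 0.703 = 70.3%

70.3 %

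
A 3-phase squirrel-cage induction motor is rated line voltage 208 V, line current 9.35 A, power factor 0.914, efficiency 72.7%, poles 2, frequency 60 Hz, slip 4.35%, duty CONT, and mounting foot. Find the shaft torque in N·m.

P_in = √3·V·I·cosφ = 1.732 × 208 × 9.35 × 0.914 = 3079 W
P_out = η·P_in = 0.727 × 3079 = 2238 W
n_s = 120×60/2 = 3600 rpm; n = 3600×(1−0.0435) = 3443 rpm
ω = 2π×3443/60 = 360.6 rad/s
τ = P_out/ω = 2238/360.6 = 6.21 N·m

6.21 N·m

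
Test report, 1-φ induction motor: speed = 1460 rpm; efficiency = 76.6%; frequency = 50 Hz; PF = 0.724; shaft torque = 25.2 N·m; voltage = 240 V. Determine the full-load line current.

ω = 2π×1460/60 = 152.9 rad/s; P_out = τω = 25.2 × 152.9 = 3853 W
P_in = P_out / η = 3853 / 0.766 = 5030 W
I = P_in / (V·cosφ) = 5030 / (240 × 0.724) = 28.9 A

28.9 A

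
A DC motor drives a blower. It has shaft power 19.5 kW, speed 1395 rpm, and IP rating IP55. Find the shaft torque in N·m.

ω = 2π × 1395/60 = 146.1 rad/s
τ = P/ω = 19500/146.1 = 133 N·m

133 N·m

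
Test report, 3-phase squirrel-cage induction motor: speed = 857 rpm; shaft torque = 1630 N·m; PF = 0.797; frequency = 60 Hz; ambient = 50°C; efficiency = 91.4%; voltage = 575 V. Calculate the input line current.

ω = 2π×857/60 = 89.74 rad/s; P_out = τω = 1630 × 89.74 = 146276 W
P_in = P_out / η = 146276 / 0.914 = 160039 W
I_L = P_in / (√3·V_L·cosφ) = 160039 / (1.732 × 575 × 0.797) = 202 A

202 A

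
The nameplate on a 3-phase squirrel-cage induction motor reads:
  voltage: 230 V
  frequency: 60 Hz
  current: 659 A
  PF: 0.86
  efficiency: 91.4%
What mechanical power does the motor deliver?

P_in = √3·V·I·cosφ = 1.732 × 230 × 659 × 0.86 = 225767 W
P_out = η·P_in = 0.914 × 225767 = 206351 W

206 kW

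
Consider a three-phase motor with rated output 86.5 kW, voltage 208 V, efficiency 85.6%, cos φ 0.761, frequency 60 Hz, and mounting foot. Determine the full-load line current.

369 A

P_out = 86.5 kW = 86500 W
P_in = P_out / η = 86500 / 0.856 = 101051 W
I_L = P_in / (√3·V_L·cosφ) = 101051 / (1.732 × 208 × 0.761) = 369 A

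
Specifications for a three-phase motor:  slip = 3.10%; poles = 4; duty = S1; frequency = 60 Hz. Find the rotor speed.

1744 rpm

n_s = 120f/p = 120×60/4 = 1800 rpm
n = n_s(1 − s) = 1800 × (1 − 0.031) = 1744 rpm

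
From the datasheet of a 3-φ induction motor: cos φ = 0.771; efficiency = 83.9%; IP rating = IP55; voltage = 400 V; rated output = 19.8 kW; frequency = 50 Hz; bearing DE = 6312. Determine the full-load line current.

P_out = 19.8 kW = 19800 W
P_in = P_out / η = 19800 / 0.839 = 23600 W
I_L = P_in / (√3·V_L·cosφ) = 23600 / (1.732 × 400 × 0.771) = 44.2 A

44.2 A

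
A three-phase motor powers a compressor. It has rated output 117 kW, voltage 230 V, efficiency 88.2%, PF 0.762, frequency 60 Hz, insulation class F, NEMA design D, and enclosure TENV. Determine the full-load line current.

437 A

P_out = 117 kW = 117000 W
P_in = P_out / η = 117000 / 0.882 = 132653 W
I_L = P_in / (√3·V_L·cosφ) = 132653 / (1.732 × 230 × 0.762) = 437 A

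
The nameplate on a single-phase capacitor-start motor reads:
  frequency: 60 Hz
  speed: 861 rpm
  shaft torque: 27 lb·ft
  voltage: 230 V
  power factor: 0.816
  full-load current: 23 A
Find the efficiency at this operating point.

τ = 27 lb·ft × 1.356 = 36.61 N·m
ω = 2π × 861/60 = 90.16 rad/s; P_out = τω = 36.61 × 90.16 = 3301 W
P_in = V·I·cosφ = 230 × 23 × 0.816 = 4317 W
η = P_out / P_in = 3301 / 4317 = 0.765 = 76.5%

76.5 %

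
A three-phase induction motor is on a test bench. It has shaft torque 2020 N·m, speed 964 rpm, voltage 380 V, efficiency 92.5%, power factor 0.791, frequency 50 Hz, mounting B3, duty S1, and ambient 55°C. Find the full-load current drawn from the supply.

ω = 2π×964/60 = 100.9 rad/s; P_out = τω = 2020 × 100.9 = 203818 W
P_in = P_out / η = 203818 / 0.925 = 220344 W
I_L = P_in / (√3·V_L·cosφ) = 220344 / (1.732 × 380 × 0.791) = 423 A

423 A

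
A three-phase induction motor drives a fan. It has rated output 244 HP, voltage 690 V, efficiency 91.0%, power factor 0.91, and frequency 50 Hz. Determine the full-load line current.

184 A

P_out = 244 × 746 = 182024 W
P_in = P_out / η = 182024 / 0.910 = 200026 W
I_L = P_in / (√3·V_L·cosφ) = 200026 / (1.732 × 690 × 0.91) = 184 A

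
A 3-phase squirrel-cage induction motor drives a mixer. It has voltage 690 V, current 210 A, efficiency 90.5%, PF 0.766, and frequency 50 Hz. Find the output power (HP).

233 HP

P_in = √3·V·I·cosφ = 1.732 × 690 × 210 × 0.766 = 192241 W
P_out = η·P_in = 0.905 × 192241 = 173978 W
= 173978/746 = 233 HP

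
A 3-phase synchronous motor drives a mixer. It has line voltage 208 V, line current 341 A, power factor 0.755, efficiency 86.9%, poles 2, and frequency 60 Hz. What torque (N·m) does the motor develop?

214 N·m

P_in = √3·V·I·cosφ = 1.732 × 208 × 341 × 0.755 = 92750 W
P_out = η·P_in = 0.869 × 92750 = 80600 W
n = n_s = 120×60/2 = 3600 rpm (synchronous)
ω = 2π×3600/60 = 377 rad/s
τ = P_out/ω = 80600/377 = 214 N·m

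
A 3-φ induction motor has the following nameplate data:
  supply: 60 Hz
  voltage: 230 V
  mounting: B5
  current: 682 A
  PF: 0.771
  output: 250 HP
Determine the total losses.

23000 W

P_in = √3·V·I·cosφ = 1.732×230×682×0.771 = 209466 W
P_out = 250×746 = 186500 W
Losses = P_in − P_out = 209466 − 186500 = 22966 W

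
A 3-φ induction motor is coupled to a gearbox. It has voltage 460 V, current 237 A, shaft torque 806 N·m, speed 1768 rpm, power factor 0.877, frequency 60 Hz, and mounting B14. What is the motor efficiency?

90.1 %

ω = 2π × 1768/60 = 185.1 rad/s; P_out = τω = 806 × 185.1 = 149191 W
P_in = √3·V_L·I_L·cosφ = 1.732 × 460 × 237 × 0.877 = 165597 W
η = P_out / P_in = 149191 / 165597 = 0.901 = 90.1%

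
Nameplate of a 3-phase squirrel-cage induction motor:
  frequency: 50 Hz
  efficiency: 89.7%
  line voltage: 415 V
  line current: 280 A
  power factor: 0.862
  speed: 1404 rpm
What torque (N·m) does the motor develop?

P_in = √3·V·I·cosφ = 1.732 × 415 × 280 × 0.862 = 173485 W
P_out = η·P_in = 0.897 × 173485 = 155616 W
n = 1404 rpm
ω = 2π×1404/60 = 147 rad/s
τ = P_out/ω = 155616/147 = 1060 N·m

1060 N·m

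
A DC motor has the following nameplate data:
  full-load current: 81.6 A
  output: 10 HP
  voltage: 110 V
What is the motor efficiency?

83.1 %

P_out = 10 × 746 = 7460 W
P_in = V·I = 110 × 81.6 = 8976 W
η = P_out / P_in = 7460 / 8976 = 0.831 = 83.1%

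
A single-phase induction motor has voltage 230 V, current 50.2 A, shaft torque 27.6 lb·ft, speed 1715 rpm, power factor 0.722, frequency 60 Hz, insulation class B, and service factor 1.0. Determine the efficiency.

τ = 27.6 lb·ft × 1.356 = 37.43 N·m
ω = 2π × 1715/60 = 179.6 rad/s; P_out = τω = 37.43 × 179.6 = 6722 W
P_in = V·I·cosφ = 230 × 50.2 × 0.722 = 8336 W
η = P_out / P_in = 6722 / 8336 = 0.806 = 80.6%

80.6 %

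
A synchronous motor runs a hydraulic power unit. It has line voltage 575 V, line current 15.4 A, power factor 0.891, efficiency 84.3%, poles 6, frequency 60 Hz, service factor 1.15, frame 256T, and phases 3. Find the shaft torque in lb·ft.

67.6 lb·ft

P_in = √3·V·I·cosφ = 1.732 × 575 × 15.4 × 0.891 = 13665 W
P_out = η·P_in = 0.843 × 13665 = 11520 W
n = n_s = 120×60/6 = 1200 rpm (synchronous)
ω = 2π×1200/60 = 125.7 rad/s
τ = P_out/ω = 11520/125.7 = 91.65 N·m
In lb·ft: 91.65/1.356 = 67.6 lb·ft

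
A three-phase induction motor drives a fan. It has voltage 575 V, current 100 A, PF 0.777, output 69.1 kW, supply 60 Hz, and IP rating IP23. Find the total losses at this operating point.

P_in = √3·V·I·cosφ = 1.732×575×100×0.777 = 77381 W
P_out = 69100 W
Losses = P_in − P_out = 77381 − 69100 = 8281 W

8.28 kW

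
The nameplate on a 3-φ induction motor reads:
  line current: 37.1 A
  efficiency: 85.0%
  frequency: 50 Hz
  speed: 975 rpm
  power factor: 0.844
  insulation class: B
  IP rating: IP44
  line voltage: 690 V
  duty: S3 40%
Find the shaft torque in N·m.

P_in = √3·V·I·cosφ = 1.732 × 690 × 37.1 × 0.844 = 37421 W
P_out = η·P_in = 0.85 × 37421 = 31808 W
n = 975 rpm
ω = 2π×975/60 = 102.1 rad/s
τ = P_out/ω = 31808/102.1 = 312 N·m

312 N·m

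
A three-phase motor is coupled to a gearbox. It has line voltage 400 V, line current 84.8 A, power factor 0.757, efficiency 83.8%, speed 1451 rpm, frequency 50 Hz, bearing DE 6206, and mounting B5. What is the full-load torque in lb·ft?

181 lb·ft

P_in = √3·V·I·cosφ = 1.732 × 400 × 84.8 × 0.757 = 44473 W
P_out = η·P_in = 0.838 × 44473 = 37268 W
n = 1451 rpm
ω = 2π×1451/60 = 151.9 rad/s
τ = P_out/ω = 37268/151.9 = 245.3 N·m
In lb·ft: 245.3/1.356 = 181 lb·ft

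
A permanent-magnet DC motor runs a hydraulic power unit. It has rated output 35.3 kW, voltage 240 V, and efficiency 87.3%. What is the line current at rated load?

P_out = 35.3 kW = 35300 W
P_in = P_out / η = 35300 / 0.873 = 40435 W
I = P_in / V = 40435 / 240 = 168 A

168 A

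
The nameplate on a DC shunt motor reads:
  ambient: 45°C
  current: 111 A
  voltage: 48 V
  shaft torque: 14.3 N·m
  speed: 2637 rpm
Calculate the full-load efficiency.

74.1 %

ω = 2π × 2637/60 = 276.1 rad/s; P_out = τω = 14.3 × 276.1 = 3948 W
P_in = V·I = 48 × 111 = 5328 W
η = P_out / P_in = 3948 / 5328 = 0.741 = 74.1%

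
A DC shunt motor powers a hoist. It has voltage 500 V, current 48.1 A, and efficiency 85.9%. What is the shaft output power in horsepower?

P_in = V·I = 500 × 48.1 = 24050 W
P_out = η·P_in = 0.859 × 24050 = 20659 W
= 20659/746 = 27.7 HP

27.7 HP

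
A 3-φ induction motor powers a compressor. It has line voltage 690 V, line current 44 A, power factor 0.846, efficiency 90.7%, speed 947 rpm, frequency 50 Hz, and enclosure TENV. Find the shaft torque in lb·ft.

P_in = √3·V·I·cosφ = 1.732 × 690 × 44 × 0.846 = 44486 W
P_out = η·P_in = 0.907 × 44486 = 40349 W
n = 947 rpm
ω = 2π×947/60 = 99.17 rad/s
τ = P_out/ω = 40349/99.17 = 406.9 N·m
In lb·ft: 406.9/1.356 = 300 lb·ft

300 lb·ft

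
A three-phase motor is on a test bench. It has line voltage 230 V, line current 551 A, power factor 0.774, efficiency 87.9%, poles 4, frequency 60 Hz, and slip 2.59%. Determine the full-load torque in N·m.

813 N·m

P_in = √3·V·I·cosφ = 1.732 × 230 × 551 × 0.774 = 169890 W
P_out = η·P_in = 0.879 × 169890 = 149333 W
n_s = 120×60/4 = 1800 rpm; n = 1800×(1−0.0259) = 1753 rpm
ω = 2π×1753/60 = 183.6 rad/s
τ = P_out/ω = 149333/183.6 = 813 N·m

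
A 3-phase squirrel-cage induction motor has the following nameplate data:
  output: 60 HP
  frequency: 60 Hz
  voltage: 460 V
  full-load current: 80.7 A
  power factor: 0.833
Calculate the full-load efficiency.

P_out = 60 × 746 = 44760 W
P_in = √3·V_L·I_L·cosφ = 1.732 × 460 × 80.7 × 0.833 = 53558 W
η = P_out / P_in = 44760 / 53558 = 0.836 = 83.6%

83.6 %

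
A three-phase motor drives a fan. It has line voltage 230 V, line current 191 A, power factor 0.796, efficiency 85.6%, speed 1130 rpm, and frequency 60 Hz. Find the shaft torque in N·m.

438 N·m

P_in = √3·V·I·cosφ = 1.732 × 230 × 191 × 0.796 = 60565 W
P_out = η·P_in = 0.856 × 60565 = 51844 W
n = 1130 rpm
ω = 2π×1130/60 = 118.3 rad/s
τ = P_out/ω = 51844/118.3 = 438 N·m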